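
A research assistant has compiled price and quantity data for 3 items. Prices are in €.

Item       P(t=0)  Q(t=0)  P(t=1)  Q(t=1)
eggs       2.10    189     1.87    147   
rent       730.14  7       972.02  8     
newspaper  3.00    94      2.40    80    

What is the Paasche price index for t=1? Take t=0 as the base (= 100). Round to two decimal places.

129.00

Paasche price index uses current-period quantities as weights.
ΣP(t=1)·Q(t=1) = 1.87×147 + 972.02×8 + 2.40×80 = 274.89 + 7776.16 + 192 = 8243.05
ΣP(t=0)·Q(t=1) = 2.10×147 + 730.14×8 + 3.00×80 = 308.7 + 5841.12 + 240 = 6389.82
Index = 8243.05 / 6389.82 × 100 = 129.0029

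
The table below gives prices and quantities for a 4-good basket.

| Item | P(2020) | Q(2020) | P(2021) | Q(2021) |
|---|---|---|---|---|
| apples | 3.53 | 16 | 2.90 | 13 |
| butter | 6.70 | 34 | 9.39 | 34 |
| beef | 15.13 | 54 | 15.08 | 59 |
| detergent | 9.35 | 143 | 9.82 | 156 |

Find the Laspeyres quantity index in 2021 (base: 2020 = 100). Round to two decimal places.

Laspeyres quantity index uses base-period prices as weights.
ΣP(2020)·Q(2021) = 3.53×13 + 6.70×34 + 15.13×59 + 9.35×156 = 45.89 + 227.8 + 892.67 + 1458.6 = 2624.96
ΣP(2020)·Q(2020) = 3.53×16 + 6.70×34 + 15.13×54 + 9.35×143 = 56.48 + 227.8 + 817.02 + 1337.05 = 2438.35
Index = 2624.96 / 2438.35 × 100 = 107.6531

107.65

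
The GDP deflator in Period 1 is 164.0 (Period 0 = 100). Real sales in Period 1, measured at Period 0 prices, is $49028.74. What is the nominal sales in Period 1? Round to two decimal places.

80407.13

Nominal = Real × (Index/100) = 49028.74 × (164.0/100)
        = 49028.74 × 1.640 = 80407.1336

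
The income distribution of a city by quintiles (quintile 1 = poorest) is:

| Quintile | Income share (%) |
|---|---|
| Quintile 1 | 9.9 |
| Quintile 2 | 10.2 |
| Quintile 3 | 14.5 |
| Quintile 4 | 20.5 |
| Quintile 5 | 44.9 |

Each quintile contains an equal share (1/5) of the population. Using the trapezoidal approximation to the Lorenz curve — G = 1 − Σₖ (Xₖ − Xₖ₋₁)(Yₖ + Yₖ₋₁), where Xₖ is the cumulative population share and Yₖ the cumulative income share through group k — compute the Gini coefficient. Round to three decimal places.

0.321

Cumulative income shares Yₖ: 0.0990, 0.2010, 0.3460, 0.5510, 1.0000
Σ (Xₖ−Xₖ₋₁)(Yₖ+Yₖ₋₁) = (1/5)(0.0990+0.0000) + (1/5)(0.2010+0.0990) + (1/5)(0.3460+0.2010) + (1/5)(0.5510+0.3460) + (1/5)(1.0000+0.5510)
  = 0.0198 + 0.0600 + 0.1094 + 0.1794 + 0.3102 = 0.6788
G = 1 − 0.6788 = 0.3212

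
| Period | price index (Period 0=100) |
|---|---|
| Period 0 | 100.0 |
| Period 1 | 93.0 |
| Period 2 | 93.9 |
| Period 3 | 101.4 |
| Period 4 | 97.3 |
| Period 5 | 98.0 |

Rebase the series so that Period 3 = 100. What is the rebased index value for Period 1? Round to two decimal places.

91.72

Rebased(Period 1) = 93.0 / 101.4 × 100 = 91.7160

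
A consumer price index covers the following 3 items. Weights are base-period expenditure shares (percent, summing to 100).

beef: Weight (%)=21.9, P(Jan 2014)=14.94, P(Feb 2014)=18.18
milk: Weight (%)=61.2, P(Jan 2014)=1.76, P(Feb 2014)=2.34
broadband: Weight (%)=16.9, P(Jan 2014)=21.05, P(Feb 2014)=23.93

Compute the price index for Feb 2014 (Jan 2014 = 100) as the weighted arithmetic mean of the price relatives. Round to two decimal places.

beef: 21.9 × (18.18/14.94) = 21.9 × 1.216867 = 26.6494
milk: 61.2 × (2.34/1.76) = 61.2 × 1.329545 = 81.3682
broadband: 16.9 × (23.93/21.05) = 16.9 × 1.136817 = 19.2122
Index = Σ wᵢ·(p₁ᵢ/p₀ᵢ) = 26.6494 + 81.3682 + 19.2122 = 127.2298

127.23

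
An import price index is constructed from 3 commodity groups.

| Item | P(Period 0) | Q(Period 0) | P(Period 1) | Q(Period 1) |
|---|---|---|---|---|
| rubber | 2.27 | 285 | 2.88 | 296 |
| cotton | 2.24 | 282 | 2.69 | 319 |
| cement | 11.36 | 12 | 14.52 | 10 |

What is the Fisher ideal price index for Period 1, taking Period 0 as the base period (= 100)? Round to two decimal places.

Laspeyres component (base-period weights):
ΣP(Period 1)Q(Period 0) = 2.88×285 + 2.69×282 + 14.52×12 = 820.8 + 758.58 + 174.24 = 1753.62
ΣP(Period 0)Q(Period 0) = 2.27×285 + 2.24×282 + 11.36×12 = 646.95 + 631.68 + 136.32 = 1414.95
L = 1753.62 / 1414.95 × 100 = 123.9351
Paasche component (current-period weights):
ΣP(Period 1)Q(Period 1) = 2.88×296 + 2.69×319 + 14.52×10 = 852.48 + 858.11 + 145.2 = 1855.79
ΣP(Period 0)Q(Period 1) = 2.27×296 + 2.24×319 + 11.36×10 = 671.92 + 714.56 + 113.6 = 1500.08
P = 1855.79 / 1500.08 × 100 = 123.7127
Fisher = √(L × P) = √(123.9351 × 123.7127) = 123.8239

123.82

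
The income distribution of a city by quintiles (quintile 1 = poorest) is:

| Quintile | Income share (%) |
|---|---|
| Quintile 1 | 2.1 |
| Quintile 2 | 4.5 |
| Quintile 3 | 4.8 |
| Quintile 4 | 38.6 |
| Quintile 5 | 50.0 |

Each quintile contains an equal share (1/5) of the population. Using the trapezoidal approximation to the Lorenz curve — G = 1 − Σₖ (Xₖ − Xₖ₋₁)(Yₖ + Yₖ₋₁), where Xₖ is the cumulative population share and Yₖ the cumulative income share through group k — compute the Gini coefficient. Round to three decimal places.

0.520

Cumulative income shares Yₖ: 0.0210, 0.0660, 0.1140, 0.5000, 1.0000
Σ (Xₖ−Xₖ₋₁)(Yₖ+Yₖ₋₁) = (1/5)(0.0210+0.0000) + (1/5)(0.0660+0.0210) + (1/5)(0.1140+0.0660) + (1/5)(0.5000+0.1140) + (1/5)(1.0000+0.5000)
  = 0.0042 + 0.0174 + 0.0360 + 0.1228 + 0.3000 = 0.4804
G = 1 − 0.4804 = 0.5196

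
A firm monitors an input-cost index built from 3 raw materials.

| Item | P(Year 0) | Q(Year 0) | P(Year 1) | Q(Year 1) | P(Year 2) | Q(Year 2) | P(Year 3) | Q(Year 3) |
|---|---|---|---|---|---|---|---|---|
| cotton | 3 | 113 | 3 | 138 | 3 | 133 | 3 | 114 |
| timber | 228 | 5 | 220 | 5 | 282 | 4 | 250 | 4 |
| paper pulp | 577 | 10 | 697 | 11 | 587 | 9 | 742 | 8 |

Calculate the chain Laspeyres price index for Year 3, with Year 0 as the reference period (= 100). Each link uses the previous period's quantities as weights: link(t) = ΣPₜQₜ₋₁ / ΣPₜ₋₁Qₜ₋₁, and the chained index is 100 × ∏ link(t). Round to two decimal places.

Link Year 0→Year 1:
ΣP(Year 1)Q(Year 0) = 3×113 + 220×5 + 697×10 = 339 + 1100 + 6970 = 8409
ΣP(Year 0)Q(Year 0) = 3×113 + 228×5 + 577×10 = 339 + 1140 + 5770 = 7249
link = 8409/7249 = 1.160022
Link Year 1→Year 2:
ΣP(Year 2)Q(Year 1) = 3×138 + 282×5 + 587×11 = 414 + 1410 + 6457 = 8281
ΣP(Year 1)Q(Year 1) = 3×138 + 220×5 + 697×11 = 414 + 1100 + 7667 = 9181
link = 8281/9181 = 0.901971
Link Year 2→Year 3:
ΣP(Year 3)Q(Year 2) = 3×133 + 250×4 + 742×9 = 399 + 1000 + 6678 = 8077
ΣP(Year 2)Q(Year 2) = 3×133 + 282×4 + 587×9 = 399 + 1128 + 5283 = 6810
link = 8077/6810 = 1.186050
Chained index = 100 × 1.160022 × 0.901971 × 1.186050 = 124.0972

124.10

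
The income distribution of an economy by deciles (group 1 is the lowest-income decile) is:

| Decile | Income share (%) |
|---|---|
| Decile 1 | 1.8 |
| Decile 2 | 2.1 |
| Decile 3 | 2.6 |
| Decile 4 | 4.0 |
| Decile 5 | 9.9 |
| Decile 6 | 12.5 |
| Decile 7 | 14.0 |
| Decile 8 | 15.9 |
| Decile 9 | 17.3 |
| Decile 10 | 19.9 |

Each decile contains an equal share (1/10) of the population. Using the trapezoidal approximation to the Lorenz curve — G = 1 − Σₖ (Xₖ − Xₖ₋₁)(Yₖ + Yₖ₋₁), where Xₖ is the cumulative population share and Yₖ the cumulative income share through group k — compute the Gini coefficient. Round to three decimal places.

Cumulative income shares Yₖ: 0.0180, 0.0390, 0.0650, 0.1050, 0.2040, 0.3290, 0.4690, 0.6280, 0.8010, 1.0000
Σ (Xₖ−Xₖ₋₁)(Yₖ+Yₖ₋₁) = (1/10)(0.0180+0.0000) + (1/10)(0.0390+0.0180) + (1/10)(0.0650+0.0390) + (1/10)(0.1050+0.0650) + (1/10)(0.2040+0.1050) + (1/10)(0.3290+0.2040) + (1/10)(0.4690+0.3290) + (1/10)(0.6280+0.4690) + (1/10)(0.8010+0.6280) + (1/10)(1.0000+0.8010)
  = 0.0018 + 0.0057 + 0.0104 + 0.0170 + 0.0309 + 0.0533 + 0.0798 + 0.1097 + 0.1429 + 0.1801 = 0.6316
G = 1 − 0.6316 = 0.3684

0.368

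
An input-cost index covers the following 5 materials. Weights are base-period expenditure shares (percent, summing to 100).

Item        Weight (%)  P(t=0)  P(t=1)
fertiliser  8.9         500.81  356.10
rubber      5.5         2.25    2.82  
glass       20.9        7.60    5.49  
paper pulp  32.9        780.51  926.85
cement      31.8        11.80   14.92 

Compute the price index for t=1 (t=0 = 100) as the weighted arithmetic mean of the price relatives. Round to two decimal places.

107.60

fertiliser: 8.9 × (356.10/500.81) = 8.9 × 0.711048 = 6.3283
rubber: 5.5 × (2.82/2.25) = 5.5 × 1.253333 = 6.8933
glass: 20.9 × (5.49/7.60) = 20.9 × 0.722368 = 15.0975
paper pulp: 32.9 × (926.85/780.51) = 32.9 × 1.187493 = 39.0685
cement: 31.8 × (14.92/11.80) = 31.8 × 1.264407 = 40.2081
Index = Σ wᵢ·(p₁ᵢ/p₀ᵢ) = 6.3283 + 6.8933 + 15.0975 + 39.0685 + 40.2081 = 107.5958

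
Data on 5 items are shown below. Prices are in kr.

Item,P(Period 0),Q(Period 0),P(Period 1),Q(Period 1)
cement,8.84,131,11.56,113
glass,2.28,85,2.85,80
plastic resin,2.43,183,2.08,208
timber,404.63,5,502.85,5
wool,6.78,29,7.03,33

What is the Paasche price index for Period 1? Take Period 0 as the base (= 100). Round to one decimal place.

119.8

Paasche price index uses current-period quantities as weights.
ΣP(Period 1)·Q(Period 1) = 11.56×113 + 2.85×80 + 2.08×208 + 502.85×5 + 7.03×33 = 1306.28 + 228 + 432.64 + 2514.25 + 231.99 = 4713.16
ΣP(Period 0)·Q(Period 1) = 8.84×113 + 2.28×80 + 2.43×208 + 404.63×5 + 6.78×33 = 998.92 + 182.4 + 505.44 + 2023.15 + 223.74 = 3933.65
Index = 4713.16 / 3933.65 × 100 = 119.8165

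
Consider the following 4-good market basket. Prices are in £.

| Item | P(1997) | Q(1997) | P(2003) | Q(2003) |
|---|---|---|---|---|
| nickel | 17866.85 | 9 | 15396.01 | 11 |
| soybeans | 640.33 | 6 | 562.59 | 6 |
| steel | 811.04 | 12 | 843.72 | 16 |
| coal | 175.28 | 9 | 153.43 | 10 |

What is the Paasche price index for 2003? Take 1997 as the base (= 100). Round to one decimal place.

87.3

Paasche price index uses current-period quantities as weights.
ΣP(2003)·Q(2003) = 15396.01×11 + 562.59×6 + 843.72×16 + 153.43×10 = 169356.11 + 3375.54 + 13499.52 + 1534.3 = 187765.47
ΣP(1997)·Q(2003) = 17866.85×11 + 640.33×6 + 811.04×16 + 175.28×10 = 196535.35 + 3841.98 + 12976.64 + 1752.8 = 215106.77
Index = 187765.47 / 215106.77 × 100 = 87.2894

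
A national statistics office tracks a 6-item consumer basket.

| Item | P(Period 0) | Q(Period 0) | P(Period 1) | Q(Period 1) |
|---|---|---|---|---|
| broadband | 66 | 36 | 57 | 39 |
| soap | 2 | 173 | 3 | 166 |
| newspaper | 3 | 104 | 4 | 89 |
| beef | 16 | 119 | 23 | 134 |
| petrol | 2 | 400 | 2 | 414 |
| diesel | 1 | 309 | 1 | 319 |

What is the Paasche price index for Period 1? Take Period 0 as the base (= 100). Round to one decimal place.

Paasche price index uses current-period quantities as weights.
ΣP(Period 1)·Q(Period 1) = 57×39 + 3×166 + 4×89 + 23×134 + 2×414 + 1×319 = 2223 + 498 + 356 + 3082 + 828 + 319 = 7306
ΣP(Period 0)·Q(Period 1) = 66×39 + 2×166 + 3×89 + 16×134 + 2×414 + 1×319 = 2574 + 332 + 267 + 2144 + 828 + 319 = 6464
Index = 7306 / 6464 × 100 = 113.0260

113.0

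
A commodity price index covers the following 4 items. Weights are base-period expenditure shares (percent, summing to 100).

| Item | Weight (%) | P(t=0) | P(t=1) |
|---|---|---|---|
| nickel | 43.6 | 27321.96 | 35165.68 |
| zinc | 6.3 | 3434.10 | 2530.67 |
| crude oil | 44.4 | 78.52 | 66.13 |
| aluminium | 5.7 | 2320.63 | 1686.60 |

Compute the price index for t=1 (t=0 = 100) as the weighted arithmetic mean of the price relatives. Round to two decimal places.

102.30

nickel: 43.6 × (35165.68/27321.96) = 43.6 × 1.287085 = 56.1169
zinc: 6.3 × (2530.67/3434.10) = 6.3 × 0.736924 = 4.6426
crude oil: 44.4 × (66.13/78.52) = 44.4 × 0.842206 = 37.3939
aluminium: 5.7 × (1686.60/2320.63) = 5.7 × 0.726785 = 4.1427
Index = Σ wᵢ·(p₁ᵢ/p₀ᵢ) = 56.1169 + 4.6426 + 37.3939 + 4.1427 = 102.2961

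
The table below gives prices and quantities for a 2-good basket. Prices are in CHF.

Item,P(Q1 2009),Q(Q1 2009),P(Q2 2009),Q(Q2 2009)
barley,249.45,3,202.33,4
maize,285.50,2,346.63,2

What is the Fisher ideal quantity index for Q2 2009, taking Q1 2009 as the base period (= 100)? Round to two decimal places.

Laspeyres component (base-period weights):
ΣP(Q1 2009)Q(Q2 2009) = 249.45×4 + 285.50×2 = 997.8 + 571 = 1568.8
ΣP(Q1 2009)Q(Q1 2009) = 249.45×3 + 285.50×2 = 748.35 + 571 = 1319.35
L = 1568.8 / 1319.35 × 100 = 118.9070
Paasche component (current-period weights):
ΣP(Q2 2009)Q(Q2 2009) = 202.33×4 + 346.63×2 = 809.32 + 693.26 = 1502.58
ΣP(Q2 2009)Q(Q1 2009) = 202.33×3 + 346.63×2 = 606.99 + 693.26 = 1300.25
P = 1502.58 / 1300.25 × 100 = 115.5609
Fisher = √(L × P) = √(118.9070 × 115.5609) = 117.2220

117.22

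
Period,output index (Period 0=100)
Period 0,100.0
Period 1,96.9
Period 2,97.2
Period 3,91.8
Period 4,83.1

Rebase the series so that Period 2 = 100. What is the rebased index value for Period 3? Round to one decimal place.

94.4

Rebased(Period 3) = 91.8 / 97.2 × 100 = 94.4444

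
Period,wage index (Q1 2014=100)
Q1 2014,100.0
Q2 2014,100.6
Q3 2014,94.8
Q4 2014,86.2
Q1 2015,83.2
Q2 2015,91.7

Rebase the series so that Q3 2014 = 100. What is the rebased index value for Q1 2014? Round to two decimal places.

Rebased(Q1 2014) = 100.0 / 94.8 × 100 = 105.4852

105.49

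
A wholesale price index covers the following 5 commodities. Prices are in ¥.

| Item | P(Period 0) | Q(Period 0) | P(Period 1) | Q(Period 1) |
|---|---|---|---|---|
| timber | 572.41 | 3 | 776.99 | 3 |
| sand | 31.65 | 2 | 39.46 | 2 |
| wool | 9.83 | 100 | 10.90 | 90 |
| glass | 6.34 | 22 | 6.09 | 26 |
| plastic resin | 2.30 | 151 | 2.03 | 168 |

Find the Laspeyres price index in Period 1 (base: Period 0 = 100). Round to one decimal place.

Laspeyres price index uses base-period quantities as weights.
ΣP(Period 1)·Q(Period 0) = 776.99×3 + 39.46×2 + 10.90×100 + 6.09×22 + 2.03×151 = 2330.97 + 78.92 + 1090 + 133.98 + 306.53 = 3940.4
ΣP(Period 0)·Q(Period 0) = 572.41×3 + 31.65×2 + 9.83×100 + 6.34×22 + 2.30×151 = 1717.23 + 63.3 + 983 + 139.48 + 347.3 = 3250.31
Index = 3940.4 / 3250.31 × 100 = 121.2315

121.2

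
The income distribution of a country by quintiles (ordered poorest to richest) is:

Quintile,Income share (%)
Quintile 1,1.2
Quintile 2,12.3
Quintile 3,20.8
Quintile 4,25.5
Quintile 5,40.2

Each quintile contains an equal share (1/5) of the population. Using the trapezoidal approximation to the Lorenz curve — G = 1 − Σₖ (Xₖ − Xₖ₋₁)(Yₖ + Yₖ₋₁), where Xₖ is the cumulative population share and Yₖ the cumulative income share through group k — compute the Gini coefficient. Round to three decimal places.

Cumulative income shares Yₖ: 0.0120, 0.1350, 0.3430, 0.5980, 1.0000
Σ (Xₖ−Xₖ₋₁)(Yₖ+Yₖ₋₁) = (1/5)(0.0120+0.0000) + (1/5)(0.1350+0.0120) + (1/5)(0.3430+0.1350) + (1/5)(0.5980+0.3430) + (1/5)(1.0000+0.5980)
  = 0.0024 + 0.0294 + 0.0956 + 0.1882 + 0.3196 = 0.6352
G = 1 − 0.6352 = 0.3648

0.365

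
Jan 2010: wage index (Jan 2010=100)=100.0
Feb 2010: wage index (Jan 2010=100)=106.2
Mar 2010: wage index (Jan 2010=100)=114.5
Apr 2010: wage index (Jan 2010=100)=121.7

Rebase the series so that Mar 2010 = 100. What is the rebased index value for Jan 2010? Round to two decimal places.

Rebased(Jan 2010) = 100.0 / 114.5 × 100 = 87.3362

87.34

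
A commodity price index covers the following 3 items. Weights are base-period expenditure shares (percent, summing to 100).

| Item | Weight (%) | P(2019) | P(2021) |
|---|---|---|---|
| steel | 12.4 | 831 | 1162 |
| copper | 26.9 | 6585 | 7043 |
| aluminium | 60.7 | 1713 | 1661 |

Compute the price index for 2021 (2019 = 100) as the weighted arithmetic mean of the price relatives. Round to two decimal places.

steel: 12.4 × (1162/831) = 12.4 × 1.398315 = 17.3391
copper: 26.9 × (7043/6585) = 26.9 × 1.069552 = 28.7709
aluminium: 60.7 × (1661/1713) = 60.7 × 0.969644 = 58.8574
Index = Σ wᵢ·(p₁ᵢ/p₀ᵢ) = 17.3391 + 28.7709 + 58.8574 = 104.9674

104.97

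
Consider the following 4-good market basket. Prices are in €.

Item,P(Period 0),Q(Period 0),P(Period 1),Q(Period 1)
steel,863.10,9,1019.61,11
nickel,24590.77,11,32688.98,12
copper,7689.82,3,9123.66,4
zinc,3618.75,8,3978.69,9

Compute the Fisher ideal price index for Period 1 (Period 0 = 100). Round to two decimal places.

129.45

Laspeyres component (base-period weights):
ΣP(Period 1)Q(Period 0) = 1019.61×9 + 32688.98×11 + 9123.66×3 + 3978.69×8 = 9176.49 + 359578.78 + 27370.98 + 31829.52 = 427955.77
ΣP(Period 0)Q(Period 0) = 863.10×9 + 24590.77×11 + 7689.82×3 + 3618.75×8 = 7767.9 + 270498.47 + 23069.46 + 28950 = 330285.83
L = 427955.77 / 330285.83 × 100 = 129.5713
Paasche component (current-period weights):
ΣP(Period 1)Q(Period 1) = 1019.61×11 + 32688.98×12 + 9123.66×4 + 3978.69×9 = 11215.71 + 392267.76 + 36494.64 + 35808.21 = 475786.32
ΣP(Period 0)Q(Period 1) = 863.10×11 + 24590.77×12 + 7689.82×4 + 3618.75×9 = 9494.1 + 295089.24 + 30759.28 + 32568.75 = 367911.37
P = 475786.32 / 367911.37 × 100 = 129.3209
Fisher = √(L × P) = √(129.5713 × 129.3209) = 129.4461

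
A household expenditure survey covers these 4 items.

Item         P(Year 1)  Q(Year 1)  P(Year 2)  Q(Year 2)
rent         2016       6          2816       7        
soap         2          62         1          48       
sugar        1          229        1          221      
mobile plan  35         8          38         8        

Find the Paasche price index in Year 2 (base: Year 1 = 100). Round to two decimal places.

Paasche price index uses current-period quantities as weights.
ΣP(Year 2)·Q(Year 2) = 2816×7 + 1×48 + 1×221 + 38×8 = 19712 + 48 + 221 + 304 = 20285
ΣP(Year 1)·Q(Year 2) = 2016×7 + 2×48 + 1×221 + 35×8 = 14112 + 96 + 221 + 280 = 14709
Index = 20285 / 14709 × 100 = 137.9088

137.91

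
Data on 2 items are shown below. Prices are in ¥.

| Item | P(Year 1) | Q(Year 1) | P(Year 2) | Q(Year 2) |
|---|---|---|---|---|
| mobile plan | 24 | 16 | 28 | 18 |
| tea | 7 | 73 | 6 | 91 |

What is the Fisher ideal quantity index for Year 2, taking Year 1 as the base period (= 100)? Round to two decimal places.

Laspeyres component (base-period weights):
ΣP(Year 1)Q(Year 2) = 24×18 + 7×91 = 432 + 637 = 1069
ΣP(Year 1)Q(Year 1) = 24×16 + 7×73 = 384 + 511 = 895
L = 1069 / 895 × 100 = 119.4413
Paasche component (current-period weights):
ΣP(Year 2)Q(Year 2) = 28×18 + 6×91 = 504 + 546 = 1050
ΣP(Year 2)Q(Year 1) = 28×16 + 6×73 = 448 + 438 = 886
P = 1050 / 886 × 100 = 118.5102
Fisher = √(L × P) = √(119.4413 × 118.5102) = 118.9748

118.97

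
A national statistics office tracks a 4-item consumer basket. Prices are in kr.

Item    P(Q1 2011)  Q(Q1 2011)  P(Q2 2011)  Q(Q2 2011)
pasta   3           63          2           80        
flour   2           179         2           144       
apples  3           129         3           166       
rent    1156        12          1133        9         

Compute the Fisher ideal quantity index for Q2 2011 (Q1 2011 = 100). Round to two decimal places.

Laspeyres component (base-period weights):
ΣP(Q1 2011)Q(Q2 2011) = 3×80 + 2×144 + 3×166 + 1156×9 = 240 + 288 + 498 + 10404 = 11430
ΣP(Q1 2011)Q(Q1 2011) = 3×63 + 2×179 + 3×129 + 1156×12 = 189 + 358 + 387 + 13872 = 14806
L = 11430 / 14806 × 100 = 77.1984
Paasche component (current-period weights):
ΣP(Q2 2011)Q(Q2 2011) = 2×80 + 2×144 + 3×166 + 1133×9 = 160 + 288 + 498 + 10197 = 11143
ΣP(Q2 2011)Q(Q1 2011) = 2×63 + 2×179 + 3×129 + 1133×12 = 126 + 358 + 387 + 13596 = 14467
P = 11143 / 14467 × 100 = 77.0236
Fisher = √(L × P) = √(77.1984 × 77.0236) = 77.1110

77.11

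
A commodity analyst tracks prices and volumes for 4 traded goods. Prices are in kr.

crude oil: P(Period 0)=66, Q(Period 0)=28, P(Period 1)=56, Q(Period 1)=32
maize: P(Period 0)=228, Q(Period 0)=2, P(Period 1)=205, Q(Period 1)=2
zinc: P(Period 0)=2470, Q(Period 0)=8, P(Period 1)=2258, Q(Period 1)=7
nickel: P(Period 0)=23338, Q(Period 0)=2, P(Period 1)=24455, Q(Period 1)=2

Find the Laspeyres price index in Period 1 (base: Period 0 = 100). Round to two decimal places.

Laspeyres price index uses base-period quantities as weights.
ΣP(Period 1)·Q(Period 0) = 56×28 + 205×2 + 2258×8 + 24455×2 = 1568 + 410 + 18064 + 48910 = 68952
ΣP(Period 0)·Q(Period 0) = 66×28 + 228×2 + 2470×8 + 23338×2 = 1848 + 456 + 19760 + 46676 = 68740
Index = 68952 / 68740 × 100 = 100.3084

100.31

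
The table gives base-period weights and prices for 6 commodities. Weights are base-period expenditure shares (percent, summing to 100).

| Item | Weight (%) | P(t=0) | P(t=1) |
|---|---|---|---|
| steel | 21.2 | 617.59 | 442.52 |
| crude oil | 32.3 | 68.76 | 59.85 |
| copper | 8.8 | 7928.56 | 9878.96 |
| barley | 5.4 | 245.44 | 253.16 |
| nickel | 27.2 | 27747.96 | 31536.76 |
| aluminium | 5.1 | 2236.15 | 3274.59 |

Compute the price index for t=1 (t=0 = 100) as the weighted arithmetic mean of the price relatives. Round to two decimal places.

steel: 21.2 × (442.52/617.59) = 21.2 × 0.716527 = 15.1904
crude oil: 32.3 × (59.85/68.76) = 32.3 × 0.870419 = 28.1145
copper: 8.8 × (9878.96/7928.56) = 8.8 × 1.245997 = 10.9648
barley: 5.4 × (253.16/245.44) = 5.4 × 1.031454 = 5.5699
nickel: 27.2 × (31536.76/27747.96) = 27.2 × 1.136543 = 30.9140
aluminium: 5.1 × (3274.59/2236.15) = 5.1 × 1.464387 = 7.4684
Index = Σ wᵢ·(p₁ᵢ/p₀ᵢ) = 15.1904 + 28.1145 + 10.9648 + 5.5699 + 30.9140 + 7.4684 = 98.2219

98.22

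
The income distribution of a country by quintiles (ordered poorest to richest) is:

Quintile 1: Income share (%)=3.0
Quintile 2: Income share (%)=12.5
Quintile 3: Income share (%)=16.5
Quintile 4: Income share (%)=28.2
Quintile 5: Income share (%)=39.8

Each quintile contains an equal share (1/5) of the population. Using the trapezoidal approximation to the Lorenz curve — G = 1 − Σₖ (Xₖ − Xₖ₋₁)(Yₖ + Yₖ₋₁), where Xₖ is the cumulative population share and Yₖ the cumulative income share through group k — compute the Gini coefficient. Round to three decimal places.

0.357

Cumulative income shares Yₖ: 0.0300, 0.1550, 0.3200, 0.6020, 1.0000
Σ (Xₖ−Xₖ₋₁)(Yₖ+Yₖ₋₁) = (1/5)(0.0300+0.0000) + (1/5)(0.1550+0.0300) + (1/5)(0.3200+0.1550) + (1/5)(0.6020+0.3200) + (1/5)(1.0000+0.6020)
  = 0.0060 + 0.0370 + 0.0950 + 0.1844 + 0.3204 = 0.6428
G = 1 − 0.6428 = 0.3572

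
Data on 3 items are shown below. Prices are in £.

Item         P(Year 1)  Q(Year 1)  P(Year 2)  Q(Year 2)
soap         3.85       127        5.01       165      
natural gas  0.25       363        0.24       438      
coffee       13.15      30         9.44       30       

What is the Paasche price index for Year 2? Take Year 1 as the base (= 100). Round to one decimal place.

Paasche price index uses current-period quantities as weights.
ΣP(Year 2)·Q(Year 2) = 5.01×165 + 0.24×438 + 9.44×30 = 826.65 + 105.12 + 283.2 = 1214.97
ΣP(Year 1)·Q(Year 2) = 3.85×165 + 0.25×438 + 13.15×30 = 635.25 + 109.5 + 394.5 = 1139.25
Index = 1214.97 / 1139.25 × 100 = 106.6465

106.6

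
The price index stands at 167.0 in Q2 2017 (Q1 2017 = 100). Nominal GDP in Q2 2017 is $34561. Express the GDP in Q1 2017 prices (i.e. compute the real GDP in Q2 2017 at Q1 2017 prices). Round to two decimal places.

Real = Nominal ÷ (Index/100) = 34561 ÷ (167.0/100)
     = 34561 ÷ 1.670 = 20695.2096

20695.21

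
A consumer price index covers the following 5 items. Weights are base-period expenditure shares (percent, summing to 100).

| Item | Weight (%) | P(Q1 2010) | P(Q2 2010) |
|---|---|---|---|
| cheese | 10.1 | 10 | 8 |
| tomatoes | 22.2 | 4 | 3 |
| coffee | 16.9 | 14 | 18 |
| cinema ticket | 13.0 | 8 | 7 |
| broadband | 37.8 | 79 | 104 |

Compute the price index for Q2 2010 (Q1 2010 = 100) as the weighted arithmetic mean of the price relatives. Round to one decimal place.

107.6

cheese: 10.1 × (8/10) = 10.1 × 0.800000 = 8.0800
tomatoes: 22.2 × (3/4) = 22.2 × 0.750000 = 16.6500
coffee: 16.9 × (18/14) = 16.9 × 1.285714 = 21.7286
cinema ticket: 13.0 × (7/8) = 13.0 × 0.875000 = 11.3750
broadband: 37.8 × (104/79) = 37.8 × 1.316456 = 49.7620
Index = Σ wᵢ·(p₁ᵢ/p₀ᵢ) = 8.0800 + 16.6500 + 21.7286 + 11.3750 + 49.7620 = 107.5956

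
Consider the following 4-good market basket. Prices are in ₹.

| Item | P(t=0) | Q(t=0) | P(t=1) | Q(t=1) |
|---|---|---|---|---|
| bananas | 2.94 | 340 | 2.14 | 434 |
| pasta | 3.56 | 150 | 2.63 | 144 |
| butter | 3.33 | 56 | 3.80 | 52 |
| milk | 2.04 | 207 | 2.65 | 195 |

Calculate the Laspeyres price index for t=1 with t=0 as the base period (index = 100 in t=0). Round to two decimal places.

Laspeyres price index uses base-period quantities as weights.
ΣP(t=1)·Q(t=0) = 2.14×340 + 2.63×150 + 3.80×56 + 2.65×207 = 727.6 + 394.5 + 212.8 + 548.55 = 1883.45
ΣP(t=0)·Q(t=0) = 2.94×340 + 3.56×150 + 3.33×56 + 2.04×207 = 999.6 + 534 + 186.48 + 422.28 = 2142.36
Index = 1883.45 / 2142.36 × 100 = 87.9147

87.91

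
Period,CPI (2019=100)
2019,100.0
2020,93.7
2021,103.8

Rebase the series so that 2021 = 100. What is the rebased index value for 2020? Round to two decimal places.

Rebased(2020) = 93.7 / 103.8 × 100 = 90.2697

90.27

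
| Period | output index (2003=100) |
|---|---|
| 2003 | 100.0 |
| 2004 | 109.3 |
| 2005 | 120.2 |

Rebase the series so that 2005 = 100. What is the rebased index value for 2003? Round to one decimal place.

Rebased(2003) = 100.0 / 120.2 × 100 = 83.1947

83.2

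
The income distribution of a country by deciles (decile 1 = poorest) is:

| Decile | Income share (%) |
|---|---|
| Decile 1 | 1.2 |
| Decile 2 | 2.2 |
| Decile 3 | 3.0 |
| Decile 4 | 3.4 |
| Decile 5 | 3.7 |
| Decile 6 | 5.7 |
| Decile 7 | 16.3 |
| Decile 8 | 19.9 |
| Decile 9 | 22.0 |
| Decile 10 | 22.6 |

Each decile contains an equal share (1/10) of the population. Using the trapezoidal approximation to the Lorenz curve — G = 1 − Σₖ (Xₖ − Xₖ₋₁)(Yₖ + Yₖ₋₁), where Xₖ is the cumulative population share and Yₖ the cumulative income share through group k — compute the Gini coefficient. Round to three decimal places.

0.456

Cumulative income shares Yₖ: 0.0120, 0.0340, 0.0640, 0.0980, 0.1350, 0.1920, 0.3550, 0.5540, 0.7740, 1.0000
Σ (Xₖ−Xₖ₋₁)(Yₖ+Yₖ₋₁) = (1/10)(0.0120+0.0000) + (1/10)(0.0340+0.0120) + (1/10)(0.0640+0.0340) + (1/10)(0.0980+0.0640) + (1/10)(0.1350+0.0980) + (1/10)(0.1920+0.1350) + (1/10)(0.3550+0.1920) + (1/10)(0.5540+0.3550) + (1/10)(0.7740+0.5540) + (1/10)(1.0000+0.7740)
  = 0.0012 + 0.0046 + 0.0098 + 0.0162 + 0.0233 + 0.0327 + 0.0547 + 0.0909 + 0.1328 + 0.1774 = 0.5436
G = 1 − 0.5436 = 0.4564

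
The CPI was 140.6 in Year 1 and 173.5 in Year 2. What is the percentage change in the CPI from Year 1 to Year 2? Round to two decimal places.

23.40%

Change = (173.5 − 140.6) / 140.6 × 100
       = 32.9 / 140.6 × 100 = 23.3997%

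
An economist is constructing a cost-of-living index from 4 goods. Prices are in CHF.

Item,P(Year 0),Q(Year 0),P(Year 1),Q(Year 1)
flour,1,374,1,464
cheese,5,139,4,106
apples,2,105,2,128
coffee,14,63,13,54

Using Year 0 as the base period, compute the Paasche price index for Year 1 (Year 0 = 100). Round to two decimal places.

Paasche price index uses current-period quantities as weights.
ΣP(Year 1)·Q(Year 1) = 1×464 + 4×106 + 2×128 + 13×54 = 464 + 424 + 256 + 702 = 1846
ΣP(Year 0)·Q(Year 1) = 1×464 + 5×106 + 2×128 + 14×54 = 464 + 530 + 256 + 756 = 2006
Index = 1846 / 2006 × 100 = 92.0239

92.02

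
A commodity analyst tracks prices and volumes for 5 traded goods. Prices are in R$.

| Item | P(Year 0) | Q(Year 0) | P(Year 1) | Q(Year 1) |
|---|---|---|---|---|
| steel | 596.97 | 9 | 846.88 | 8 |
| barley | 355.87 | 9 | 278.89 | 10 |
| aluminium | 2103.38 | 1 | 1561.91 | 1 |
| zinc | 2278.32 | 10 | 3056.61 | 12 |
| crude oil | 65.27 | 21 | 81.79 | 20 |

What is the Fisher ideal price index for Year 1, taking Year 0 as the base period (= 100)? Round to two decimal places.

126.38

Laspeyres component (base-period weights):
ΣP(Year 1)Q(Year 0) = 846.88×9 + 278.89×9 + 1561.91×1 + 3056.61×10 + 81.79×21 = 7621.92 + 2510.01 + 1561.91 + 30566.1 + 1717.59 = 43977.53
ΣP(Year 0)Q(Year 0) = 596.97×9 + 355.87×9 + 2103.38×1 + 2278.32×10 + 65.27×21 = 5372.73 + 3202.83 + 2103.38 + 22783.2 + 1370.67 = 34832.81
L = 43977.53 / 34832.81 × 100 = 126.2532
Paasche component (current-period weights):
ΣP(Year 1)Q(Year 1) = 846.88×8 + 278.89×10 + 1561.91×1 + 3056.61×12 + 81.79×20 = 6775.04 + 2788.9 + 1561.91 + 36679.32 + 1635.8 = 49440.97
ΣP(Year 0)Q(Year 1) = 596.97×8 + 355.87×10 + 2103.38×1 + 2278.32×12 + 65.27×20 = 4775.76 + 3558.7 + 2103.38 + 27339.84 + 1305.4 = 39083.08
P = 49440.97 / 39083.08 × 100 = 126.5022
Fisher = √(L × P) = √(126.2532 × 126.5022) = 126.3776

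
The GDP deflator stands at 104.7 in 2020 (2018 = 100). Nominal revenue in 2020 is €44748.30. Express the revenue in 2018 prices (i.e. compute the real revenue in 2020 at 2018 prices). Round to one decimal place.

Real = Nominal ÷ (Index/100) = 44748.30 ÷ (104.7/100)
     = 44748.30 ÷ 1.047 = 42739.5415

42739.5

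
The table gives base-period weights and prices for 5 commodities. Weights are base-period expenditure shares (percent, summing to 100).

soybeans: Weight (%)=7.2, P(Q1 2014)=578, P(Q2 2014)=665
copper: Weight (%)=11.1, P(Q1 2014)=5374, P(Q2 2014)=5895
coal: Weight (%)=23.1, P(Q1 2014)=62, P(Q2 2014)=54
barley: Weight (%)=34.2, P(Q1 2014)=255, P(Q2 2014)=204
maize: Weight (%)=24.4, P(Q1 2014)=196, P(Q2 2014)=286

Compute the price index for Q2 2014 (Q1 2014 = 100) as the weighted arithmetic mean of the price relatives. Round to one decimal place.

soybeans: 7.2 × (665/578) = 7.2 × 1.150519 = 8.2837
copper: 11.1 × (5895/5374) = 11.1 × 1.096948 = 12.1761
coal: 23.1 × (54/62) = 23.1 × 0.870968 = 20.1194
barley: 34.2 × (204/255) = 34.2 × 0.800000 = 27.3600
maize: 24.4 × (286/196) = 24.4 × 1.459184 = 35.6041
Index = Σ wᵢ·(p₁ᵢ/p₀ᵢ) = 8.2837 + 12.1761 + 20.1194 + 27.3600 + 35.6041 = 103.5433

103.5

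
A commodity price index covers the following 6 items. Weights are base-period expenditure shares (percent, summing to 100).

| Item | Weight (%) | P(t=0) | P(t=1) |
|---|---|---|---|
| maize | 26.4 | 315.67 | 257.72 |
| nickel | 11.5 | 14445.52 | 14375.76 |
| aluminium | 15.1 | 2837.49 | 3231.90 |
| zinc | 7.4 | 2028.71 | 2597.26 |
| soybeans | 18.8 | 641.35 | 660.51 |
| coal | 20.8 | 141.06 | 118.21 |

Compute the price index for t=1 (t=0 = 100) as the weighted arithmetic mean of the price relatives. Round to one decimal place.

96.5

maize: 26.4 × (257.72/315.67) = 26.4 × 0.816422 = 21.5535
nickel: 11.5 × (14375.76/14445.52) = 11.5 × 0.995171 = 11.4445
aluminium: 15.1 × (3231.90/2837.49) = 15.1 × 1.139000 = 17.1989
zinc: 7.4 × (2597.26/2028.71) = 7.4 × 1.280252 = 9.4739
soybeans: 18.8 × (660.51/641.35) = 18.8 × 1.029874 = 19.3616
coal: 20.8 × (118.21/141.06) = 20.8 × 0.838012 = 17.4307
Index = Σ wᵢ·(p₁ᵢ/p₀ᵢ) = 21.5535 + 11.4445 + 17.1989 + 9.4739 + 19.3616 + 17.4307 = 96.4631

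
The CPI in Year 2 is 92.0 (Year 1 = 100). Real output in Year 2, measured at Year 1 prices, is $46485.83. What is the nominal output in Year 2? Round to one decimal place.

Nominal = Real × (Index/100) = 46485.83 × (92.0/100)
        = 46485.83 × 0.920 = 42766.9636

42767.0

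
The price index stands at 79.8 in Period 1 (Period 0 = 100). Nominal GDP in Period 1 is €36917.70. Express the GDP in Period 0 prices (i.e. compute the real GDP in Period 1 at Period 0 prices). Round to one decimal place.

Real = Nominal ÷ (Index/100) = 36917.70 ÷ (79.8/100)
     = 36917.70 ÷ 0.798 = 46262.7820

46262.8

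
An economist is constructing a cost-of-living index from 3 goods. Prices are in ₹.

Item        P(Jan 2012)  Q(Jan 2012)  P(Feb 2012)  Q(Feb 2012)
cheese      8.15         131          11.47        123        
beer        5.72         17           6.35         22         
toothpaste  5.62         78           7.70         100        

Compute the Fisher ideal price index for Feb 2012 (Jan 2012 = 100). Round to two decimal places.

137.60

Laspeyres component (base-period weights):
ΣP(Feb 2012)Q(Jan 2012) = 11.47×131 + 6.35×17 + 7.70×78 = 1502.57 + 107.95 + 600.6 = 2211.12
ΣP(Jan 2012)Q(Jan 2012) = 8.15×131 + 5.72×17 + 5.62×78 = 1067.65 + 97.24 + 438.36 = 1603.25
L = 2211.12 / 1603.25 × 100 = 137.9149
Paasche component (current-period weights):
ΣP(Feb 2012)Q(Feb 2012) = 11.47×123 + 6.35×22 + 7.70×100 = 1410.81 + 139.7 + 770 = 2320.51
ΣP(Jan 2012)Q(Feb 2012) = 8.15×123 + 5.72×22 + 5.62×100 = 1002.45 + 125.84 + 562 = 1690.29
P = 2320.51 / 1690.29 × 100 = 137.2847
Fisher = √(L × P) = √(137.9149 × 137.2847) = 137.5994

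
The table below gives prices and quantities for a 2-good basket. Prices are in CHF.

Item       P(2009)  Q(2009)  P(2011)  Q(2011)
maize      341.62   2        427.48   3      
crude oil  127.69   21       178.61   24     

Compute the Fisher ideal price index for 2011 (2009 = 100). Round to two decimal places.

Laspeyres component (base-period weights):
ΣP(2011)Q(2009) = 427.48×2 + 178.61×21 = 854.96 + 3750.81 = 4605.77
ΣP(2009)Q(2009) = 341.62×2 + 127.69×21 = 683.24 + 2681.49 = 3364.73
L = 4605.77 / 3364.73 × 100 = 136.8838
Paasche component (current-period weights):
ΣP(2011)Q(2011) = 427.48×3 + 178.61×24 = 1282.44 + 4286.64 = 5569.08
ΣP(2009)Q(2011) = 341.62×3 + 127.69×24 = 1024.86 + 3064.56 = 4089.42
P = 5569.08 / 4089.42 × 100 = 136.1826
Fisher = √(L × P) = √(136.8838 × 136.1826) = 136.5328

136.53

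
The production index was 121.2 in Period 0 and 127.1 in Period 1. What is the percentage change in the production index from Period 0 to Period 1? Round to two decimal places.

Change = (127.1 − 121.2) / 121.2 × 100
       = 5.9 / 121.2 × 100 = 4.8680%

4.87%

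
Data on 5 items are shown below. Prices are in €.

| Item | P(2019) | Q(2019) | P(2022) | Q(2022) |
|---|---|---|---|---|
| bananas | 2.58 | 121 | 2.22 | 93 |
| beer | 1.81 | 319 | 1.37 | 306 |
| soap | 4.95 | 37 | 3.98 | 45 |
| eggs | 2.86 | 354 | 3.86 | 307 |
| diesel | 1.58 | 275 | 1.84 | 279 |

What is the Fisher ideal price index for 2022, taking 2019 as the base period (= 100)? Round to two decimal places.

107.67

Laspeyres component (base-period weights):
ΣP(2022)Q(2019) = 2.22×121 + 1.37×319 + 3.98×37 + 3.86×354 + 1.84×275 = 268.62 + 437.03 + 147.26 + 1366.44 + 506 = 2725.35
ΣP(2019)Q(2019) = 2.58×121 + 1.81×319 + 4.95×37 + 2.86×354 + 1.58×275 = 312.18 + 577.39 + 183.15 + 1012.44 + 434.5 = 2519.66
L = 2725.35 / 2519.66 × 100 = 108.1634
Paasche component (current-period weights):
ΣP(2022)Q(2022) = 2.22×93 + 1.37×306 + 3.98×45 + 3.86×307 + 1.84×279 = 206.46 + 419.22 + 179.1 + 1185.02 + 513.36 = 2503.16
ΣP(2019)Q(2022) = 2.58×93 + 1.81×306 + 4.95×45 + 2.86×307 + 1.58×279 = 239.94 + 553.86 + 222.75 + 878.02 + 440.82 = 2335.39
P = 2503.16 / 2335.39 × 100 = 107.1838
Fisher = √(L × P) = √(108.1634 × 107.1838) = 107.6725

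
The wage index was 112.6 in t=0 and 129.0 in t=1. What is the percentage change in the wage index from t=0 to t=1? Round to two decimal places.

14.56%

Change = (129.0 − 112.6) / 112.6 × 100
       = 16.4 / 112.6 × 100 = 14.5648%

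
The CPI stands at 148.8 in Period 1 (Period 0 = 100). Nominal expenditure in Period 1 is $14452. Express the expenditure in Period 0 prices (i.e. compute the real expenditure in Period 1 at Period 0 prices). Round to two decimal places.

9712.37

Real = Nominal ÷ (Index/100) = 14452 ÷ (148.8/100)
     = 14452 ÷ 1.488 = 9712.3656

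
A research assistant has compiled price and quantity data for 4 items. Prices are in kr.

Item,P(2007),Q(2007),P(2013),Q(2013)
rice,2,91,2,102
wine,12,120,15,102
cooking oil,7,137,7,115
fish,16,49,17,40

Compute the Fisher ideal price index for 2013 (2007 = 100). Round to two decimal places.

112.10

Laspeyres component (base-period weights):
ΣP(2013)Q(2007) = 2×91 + 15×120 + 7×137 + 17×49 = 182 + 1800 + 959 + 833 = 3774
ΣP(2007)Q(2007) = 2×91 + 12×120 + 7×137 + 16×49 = 182 + 1440 + 959 + 784 = 3365
L = 3774 / 3365 × 100 = 112.1545
Paasche component (current-period weights):
ΣP(2013)Q(2013) = 2×102 + 15×102 + 7×115 + 17×40 = 204 + 1530 + 805 + 680 = 3219
ΣP(2007)Q(2013) = 2×102 + 12×102 + 7×115 + 16×40 = 204 + 1224 + 805 + 640 = 2873
P = 3219 / 2873 × 100 = 112.0432
Fisher = √(L × P) = √(112.1545 × 112.0432) = 112.0988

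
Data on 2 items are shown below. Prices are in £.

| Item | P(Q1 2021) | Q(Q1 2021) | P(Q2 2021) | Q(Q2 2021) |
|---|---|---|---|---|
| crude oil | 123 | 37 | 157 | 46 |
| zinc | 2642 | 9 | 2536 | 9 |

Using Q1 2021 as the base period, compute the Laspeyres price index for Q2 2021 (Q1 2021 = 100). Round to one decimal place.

Laspeyres price index uses base-period quantities as weights.
ΣP(Q2 2021)·Q(Q1 2021) = 157×37 + 2536×9 = 5809 + 22824 = 28633
ΣP(Q1 2021)·Q(Q1 2021) = 123×37 + 2642×9 = 4551 + 23778 = 28329
Index = 28633 / 28329 × 100 = 101.0731

101.1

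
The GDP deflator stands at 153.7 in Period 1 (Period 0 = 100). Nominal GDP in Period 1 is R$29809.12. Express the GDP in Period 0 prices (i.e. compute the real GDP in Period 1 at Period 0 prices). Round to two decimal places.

Real = Nominal ÷ (Index/100) = 29809.12 ÷ (153.7/100)
     = 29809.12 ÷ 1.537 = 19394.3526

19394.35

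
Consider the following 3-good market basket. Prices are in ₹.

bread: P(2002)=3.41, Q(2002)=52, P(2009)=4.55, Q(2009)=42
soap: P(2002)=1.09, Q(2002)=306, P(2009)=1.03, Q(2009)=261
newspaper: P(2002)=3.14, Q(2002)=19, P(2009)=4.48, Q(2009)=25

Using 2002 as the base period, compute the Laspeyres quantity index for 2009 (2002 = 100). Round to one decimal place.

Laspeyres quantity index uses base-period prices as weights.
ΣP(2002)·Q(2009) = 3.41×42 + 1.09×261 + 3.14×25 = 143.22 + 284.49 + 78.5 = 506.21
ΣP(2002)·Q(2002) = 3.41×52 + 1.09×306 + 3.14×19 = 177.32 + 333.54 + 59.66 = 570.52
Index = 506.21 / 570.52 × 100 = 88.7278

88.7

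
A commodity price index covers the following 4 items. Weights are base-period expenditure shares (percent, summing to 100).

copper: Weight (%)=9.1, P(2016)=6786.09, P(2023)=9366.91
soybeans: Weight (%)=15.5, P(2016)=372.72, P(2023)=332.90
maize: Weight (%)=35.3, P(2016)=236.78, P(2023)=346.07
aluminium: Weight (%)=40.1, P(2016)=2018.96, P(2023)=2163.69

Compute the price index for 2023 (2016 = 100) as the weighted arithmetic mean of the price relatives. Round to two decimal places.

copper: 9.1 × (9366.91/6786.09) = 9.1 × 1.380310 = 12.5608
soybeans: 15.5 × (332.90/372.72) = 15.5 × 0.893164 = 13.8440
maize: 35.3 × (346.07/236.78) = 35.3 × 1.461568 = 51.5933
aluminium: 40.1 × (2163.69/2018.96) = 40.1 × 1.071685 = 42.9746
Index = Σ wᵢ·(p₁ᵢ/p₀ᵢ) = 12.5608 + 13.8440 + 51.5933 + 42.9746 = 120.9728

120.97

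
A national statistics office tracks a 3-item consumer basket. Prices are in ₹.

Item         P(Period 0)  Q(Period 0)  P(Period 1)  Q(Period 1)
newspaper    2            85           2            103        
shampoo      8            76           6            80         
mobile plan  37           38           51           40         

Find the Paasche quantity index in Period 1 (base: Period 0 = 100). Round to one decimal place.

Paasche quantity index uses current-period prices as weights.
ΣP(Period 1)·Q(Period 1) = 2×103 + 6×80 + 51×40 = 206 + 480 + 2040 = 2726
ΣP(Period 1)·Q(Period 0) = 2×85 + 6×76 + 51×38 = 170 + 456 + 1938 = 2564
Index = 2726 / 2564 × 100 = 106.3183

106.3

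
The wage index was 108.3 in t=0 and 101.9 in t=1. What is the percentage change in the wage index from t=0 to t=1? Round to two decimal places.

-5.91%

Change = (101.9 − 108.3) / 108.3 × 100
       = -6.4 / 108.3 × 100 = -5.9095%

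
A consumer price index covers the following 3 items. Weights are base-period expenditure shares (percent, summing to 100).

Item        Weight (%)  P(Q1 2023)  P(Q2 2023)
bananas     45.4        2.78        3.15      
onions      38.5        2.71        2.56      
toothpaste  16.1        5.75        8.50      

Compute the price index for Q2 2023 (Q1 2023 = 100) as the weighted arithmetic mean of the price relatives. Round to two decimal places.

111.61

bananas: 45.4 × (3.15/2.78) = 45.4 × 1.133094 = 51.4424
onions: 38.5 × (2.56/2.71) = 38.5 × 0.944649 = 36.3690
toothpaste: 16.1 × (8.50/5.75) = 16.1 × 1.478261 = 23.8000
Index = Σ wᵢ·(p₁ᵢ/p₀ᵢ) = 51.4424 + 36.3690 + 23.8000 = 111.6114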